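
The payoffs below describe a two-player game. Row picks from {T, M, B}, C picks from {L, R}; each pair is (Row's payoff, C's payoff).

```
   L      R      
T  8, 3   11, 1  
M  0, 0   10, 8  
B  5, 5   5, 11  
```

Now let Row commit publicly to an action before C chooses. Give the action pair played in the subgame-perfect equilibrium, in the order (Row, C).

(M, R)

Work backward from C's decision.
- T: C compares 3, 1 and picks L; Row would get 8.
- M: C compares 0, 8 and picks R; Row would get 10.
- B: C compares 5, 11 and picks R; Row would get 5.
Row's induced payoffs are 8, 10, 5, so Row commits to M. Subgame-perfect outcome: (M, R) with payoffs (10, 8).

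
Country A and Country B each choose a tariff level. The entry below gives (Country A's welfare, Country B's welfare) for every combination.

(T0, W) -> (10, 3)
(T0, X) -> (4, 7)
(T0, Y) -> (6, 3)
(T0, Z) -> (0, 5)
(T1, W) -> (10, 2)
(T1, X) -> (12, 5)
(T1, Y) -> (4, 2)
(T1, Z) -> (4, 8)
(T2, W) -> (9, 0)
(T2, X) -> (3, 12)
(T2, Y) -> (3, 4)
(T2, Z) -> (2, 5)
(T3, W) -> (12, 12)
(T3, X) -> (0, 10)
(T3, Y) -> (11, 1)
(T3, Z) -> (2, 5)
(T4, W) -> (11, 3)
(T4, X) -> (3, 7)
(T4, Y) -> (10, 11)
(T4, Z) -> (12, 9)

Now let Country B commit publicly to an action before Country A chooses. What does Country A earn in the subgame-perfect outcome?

12

Backward induction with Country B moving first.
- W → Country A plays T3 (best of 10, 10, 9, 12, 11); Country B gets 12.
- X → Country A plays T1 (best of 4, 12, 3, 0, 3); Country B gets 5.
- Y → Country A plays T3 (best of 6, 4, 3, 11, 10); Country B gets 1.
- Z → Country A plays T4 (best of 0, 4, 2, 2, 12); Country B gets 9.
Maximizing over 12, 5, 1, 9, Country B chooses W. Subgame-perfect outcome: (T3, W) with payoffs (12, 12).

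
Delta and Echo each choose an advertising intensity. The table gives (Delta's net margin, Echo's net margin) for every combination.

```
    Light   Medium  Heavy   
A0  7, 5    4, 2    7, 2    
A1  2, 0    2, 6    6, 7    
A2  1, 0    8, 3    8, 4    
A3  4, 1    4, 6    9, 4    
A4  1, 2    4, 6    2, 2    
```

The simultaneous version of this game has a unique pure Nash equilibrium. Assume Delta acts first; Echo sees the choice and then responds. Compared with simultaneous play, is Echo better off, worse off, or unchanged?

Work backward from Echo's decision.
- A0: BR = Light, leader payoff 7.
- A1: BR = Heavy, leader payoff 6.
- A2: BR = Heavy, leader payoff 8.
- A3: BR = Medium, leader payoff 4.
- A4: BR = Medium, leader payoff 4.
Maximizing over 7, 6, 8, 4, 4, Delta chooses A2. Subgame-perfect outcome: (A2, Heavy) with payoffs (8, 4).
For the simultaneous game, intersect best replies.
Delta's best replies: Light→A0; Medium→A2; Heavy→A3.
Echo's best replies: A0→Light; A1→Heavy; A2→Heavy; A3→Medium; A4→Medium.
The unique mutual best reply is (A0, Light), giving (7, 5).
Echo earns 4 sequentially versus 5 at the Nash outcome: worse off.

worse off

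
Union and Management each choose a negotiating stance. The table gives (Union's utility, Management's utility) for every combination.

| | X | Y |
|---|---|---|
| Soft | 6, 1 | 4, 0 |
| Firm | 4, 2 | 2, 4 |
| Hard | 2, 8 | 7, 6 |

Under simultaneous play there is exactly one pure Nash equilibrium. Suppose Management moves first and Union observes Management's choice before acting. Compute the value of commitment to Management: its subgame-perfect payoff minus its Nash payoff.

Backward induction with Management moving first.
- X: BR = Soft, leader payoff 1.
- Y: BR = Hard, leader payoff 6.
Among 1, 6, the best is 6 at Y. Subgame-perfect outcome: (Hard, Y) with payoffs (7, 6).
For the simultaneous game, intersect best replies.
Union's best replies: X→Soft; Y→Hard.
Management's best replies: Soft→X; Firm→Y; Hard→X.
Only (Soft, X) has each player best-responding; Nash payoffs (6, 1).
Management's commitment gain: 6 − 1 = 5.

5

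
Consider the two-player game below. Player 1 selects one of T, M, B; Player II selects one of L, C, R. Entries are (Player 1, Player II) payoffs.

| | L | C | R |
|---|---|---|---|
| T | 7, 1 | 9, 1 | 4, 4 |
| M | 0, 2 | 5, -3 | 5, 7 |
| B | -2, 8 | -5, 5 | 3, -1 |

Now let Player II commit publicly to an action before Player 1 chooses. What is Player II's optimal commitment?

Player 1 best-responds to each possible Player II move:
- L: BR = T, leader payoff 1.
- C: BR = T, leader payoff 1.
- R: BR = M, leader payoff 7.
Maximizing over 1, 1, 7, Player II chooses R. Subgame-perfect outcome: (M, R) with payoffs (5, 7).

R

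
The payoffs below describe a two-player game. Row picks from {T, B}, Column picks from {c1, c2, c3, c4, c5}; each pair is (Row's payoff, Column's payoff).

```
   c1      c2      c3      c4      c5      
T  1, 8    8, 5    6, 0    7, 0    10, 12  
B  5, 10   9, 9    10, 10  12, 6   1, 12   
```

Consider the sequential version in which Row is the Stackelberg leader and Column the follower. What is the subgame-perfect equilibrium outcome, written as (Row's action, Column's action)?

Column best-responds to each possible Row move:
- T → Column plays c5 (best of 8, 5, 0, 0, 12); Row gets 10.
- B → Column plays c5 (best of 10, 9, 10, 6, 12); Row gets 1.
Maximizing over 10, 1, Row chooses T. Subgame-perfect outcome: (T, c5) with payoffs (10, 12).

(T, c5)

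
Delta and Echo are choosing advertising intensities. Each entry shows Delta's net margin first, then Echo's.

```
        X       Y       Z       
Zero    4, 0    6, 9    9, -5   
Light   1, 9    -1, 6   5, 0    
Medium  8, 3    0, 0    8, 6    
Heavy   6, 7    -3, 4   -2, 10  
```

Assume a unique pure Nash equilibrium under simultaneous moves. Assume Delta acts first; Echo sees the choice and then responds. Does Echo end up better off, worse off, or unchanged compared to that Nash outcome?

worse off

Work backward from Echo's decision.
- Zero: BR = Y, leader payoff 6.
- Light: BR = X, leader payoff 1.
- Medium: BR = Z, leader payoff 8.
- Heavy: BR = Z, leader payoff -2.
Among 6, 1, 8, -2, the best is 8 at Medium. Subgame-perfect outcome: (Medium, Z) with payoffs (8, 6).
Now find the simultaneous Nash equilibrium.
Delta's best replies: X→Medium; Y→Zero; Z→Zero.
Echo's best replies: Zero→Y; Light→X; Medium→Z; Heavy→Z.
The unique mutual best reply is (Zero, Y), giving (6, 9).
Echo earns 6 sequentially versus 9 at the Nash outcome: worse off.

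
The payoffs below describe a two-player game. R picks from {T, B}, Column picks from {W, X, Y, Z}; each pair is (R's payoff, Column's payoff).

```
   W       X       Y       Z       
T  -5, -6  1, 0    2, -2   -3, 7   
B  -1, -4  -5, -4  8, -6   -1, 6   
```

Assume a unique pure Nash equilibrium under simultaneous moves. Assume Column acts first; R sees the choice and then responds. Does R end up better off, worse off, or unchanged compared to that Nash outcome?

unchanged

R best-responds to each possible Column move:
- W: BR = B, leader payoff -4.
- X: BR = T, leader payoff 0.
- Y: BR = B, leader payoff -6.
- Z: BR = B, leader payoff 6.
Maximizing over -4, 0, -6, 6, Column chooses Z. Subgame-perfect outcome: (B, Z) with payoffs (-1, 6).
Now find the simultaneous Nash equilibrium.
R's best replies: W→B; X→T; Y→B; Z→B.
Column's best replies: T→Z; B→Z.
The unique mutual best reply is (B, Z), giving (-1, 6).
R earns -1 sequentially versus -1 at the Nash outcome: unchanged.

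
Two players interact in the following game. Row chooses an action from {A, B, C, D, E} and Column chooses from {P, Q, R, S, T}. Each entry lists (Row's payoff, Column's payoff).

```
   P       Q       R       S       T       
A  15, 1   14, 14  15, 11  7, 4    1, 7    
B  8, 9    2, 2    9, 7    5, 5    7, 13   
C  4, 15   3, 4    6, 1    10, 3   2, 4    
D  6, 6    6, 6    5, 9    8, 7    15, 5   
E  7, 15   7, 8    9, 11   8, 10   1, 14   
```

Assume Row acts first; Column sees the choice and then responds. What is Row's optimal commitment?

A

Backward induction with Row moving first.
- A: Column compares 1, 14, 11, 4, 7 and picks Q; Row would get 14.
- B: Column compares 9, 2, 7, 5, 13 and picks T; Row would get 7.
- C: Column compares 15, 4, 1, 3, 4 and picks P; Row would get 4.
- D: Column compares 6, 6, 9, 7, 5 and picks R; Row would get 5.
- E: Column compares 15, 8, 11, 10, 14 and picks P; Row would get 7.
Row's induced payoffs are 14, 7, 4, 5, 7, so Row commits to A. Subgame-perfect outcome: (A, Q) with payoffs (14, 14).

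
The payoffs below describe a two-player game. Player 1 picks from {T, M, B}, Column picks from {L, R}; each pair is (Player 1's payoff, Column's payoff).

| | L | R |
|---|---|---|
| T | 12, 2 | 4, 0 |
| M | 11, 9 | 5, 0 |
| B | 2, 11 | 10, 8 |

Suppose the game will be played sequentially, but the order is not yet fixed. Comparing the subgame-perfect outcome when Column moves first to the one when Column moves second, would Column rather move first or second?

first

If Player 1 leads: Column's best replies are T→L, M→L, B→L; Player 1's induced payoffs 12, 11, 2; outcome (T, L), payoffs (12, 2).
If Column leads: Player 1's best replies are L→T, R→B; Column's induced payoffs 2, 8; outcome (B, R), payoffs (10, 8).
Column gets 8 moving first and 2 moving second, so Column prefers to move first.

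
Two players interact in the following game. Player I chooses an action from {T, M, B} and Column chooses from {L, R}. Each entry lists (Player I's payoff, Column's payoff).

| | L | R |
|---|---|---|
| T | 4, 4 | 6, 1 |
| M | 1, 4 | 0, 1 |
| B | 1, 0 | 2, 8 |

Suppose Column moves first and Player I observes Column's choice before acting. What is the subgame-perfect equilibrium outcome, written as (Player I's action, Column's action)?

(T, L)

Solve by backward induction (Column leads).
- L: BR = T, leader payoff 4.
- R: BR = T, leader payoff 1.
Maximizing over 4, 1, Column chooses L. Subgame-perfect outcome: (T, L) with payoffs (4, 4).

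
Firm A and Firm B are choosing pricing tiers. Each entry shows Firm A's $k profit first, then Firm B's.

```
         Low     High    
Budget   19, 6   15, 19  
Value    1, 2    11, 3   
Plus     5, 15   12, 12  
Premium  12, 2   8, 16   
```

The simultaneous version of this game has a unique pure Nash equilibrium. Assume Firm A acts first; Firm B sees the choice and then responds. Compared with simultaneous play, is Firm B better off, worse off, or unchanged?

Work backward from Firm B's decision.
- Budget: BR = High, leader payoff 15.
- Value: BR = High, leader payoff 11.
- Plus: BR = Low, leader payoff 5.
- Premium: BR = High, leader payoff 8.
Firm A's induced payoffs are 15, 11, 5, 8, so Firm A commits to Budget. Subgame-perfect outcome: (Budget, High) with payoffs (15, 19).
Under simultaneous play:
Firm A's best replies: Low→Budget; High→Budget.
Firm B's best replies: Budget→High; Value→High; Plus→Low; Premium→High.
Only (Budget, High) has each player best-responding; Nash payoffs (15, 19).
Firm B earns 19 sequentially versus 19 at the Nash outcome: unchanged.

unchanged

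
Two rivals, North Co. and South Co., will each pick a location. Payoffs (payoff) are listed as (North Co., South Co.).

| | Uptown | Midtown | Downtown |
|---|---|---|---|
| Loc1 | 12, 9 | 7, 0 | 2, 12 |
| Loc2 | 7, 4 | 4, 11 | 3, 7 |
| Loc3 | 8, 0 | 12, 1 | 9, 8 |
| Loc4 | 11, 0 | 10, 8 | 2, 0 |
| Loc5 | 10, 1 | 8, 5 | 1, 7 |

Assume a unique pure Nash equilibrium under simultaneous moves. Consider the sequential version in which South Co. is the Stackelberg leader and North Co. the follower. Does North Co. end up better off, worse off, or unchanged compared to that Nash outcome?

better off

Work backward from North Co.'s decision.
- Uptown: BR = Loc1, leader payoff 9.
- Midtown: BR = Loc3, leader payoff 1.
- Downtown: BR = Loc3, leader payoff 8.
Maximizing over 9, 1, 8, South Co. chooses Uptown. Subgame-perfect outcome: (Loc1, Uptown) with payoffs (12, 9).
Under simultaneous play:
North Co.'s best replies: Uptown→Loc1; Midtown→Loc3; Downtown→Loc3.
South Co.'s best replies: Loc1→Downtown; Loc2→Midtown; Loc3→Downtown; Loc4→Midtown; Loc5→Downtown.
The unique mutual best reply is (Loc3, Downtown), giving (9, 8).
North Co. earns 12 sequentially versus 9 at the Nash outcome: better off.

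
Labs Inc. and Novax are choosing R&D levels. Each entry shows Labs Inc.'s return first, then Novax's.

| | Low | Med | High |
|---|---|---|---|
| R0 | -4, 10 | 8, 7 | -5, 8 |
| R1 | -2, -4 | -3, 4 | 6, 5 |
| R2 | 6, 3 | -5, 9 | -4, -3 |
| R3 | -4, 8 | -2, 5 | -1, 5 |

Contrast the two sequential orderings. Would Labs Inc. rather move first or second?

If Labs Inc. leads: Novax's best replies are R0→Low, R1→High, R2→Med, R3→Low; Labs Inc.'s induced payoffs -4, 6, -5, -4; outcome (R1, High), payoffs (6, 5).
If Novax leads: Labs Inc.'s best replies are Low→R2, Med→R0, High→R1; Novax's induced payoffs 3, 7, 5; outcome (R0, Med), payoffs (8, 7).
Labs Inc. gets 6 moving first and 8 moving second, so Labs Inc. prefers to move second.

second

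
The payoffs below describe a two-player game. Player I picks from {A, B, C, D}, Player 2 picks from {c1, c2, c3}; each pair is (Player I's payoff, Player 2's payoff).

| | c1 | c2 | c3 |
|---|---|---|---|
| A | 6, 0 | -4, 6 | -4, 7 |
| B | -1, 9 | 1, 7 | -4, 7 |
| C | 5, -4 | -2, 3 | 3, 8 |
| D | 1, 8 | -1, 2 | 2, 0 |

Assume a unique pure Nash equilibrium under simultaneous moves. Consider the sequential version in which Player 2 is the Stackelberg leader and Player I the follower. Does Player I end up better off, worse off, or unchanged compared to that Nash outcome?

unchanged

Work backward from Player I's decision.
- c1: BR = A, leader payoff 0.
- c2: BR = B, leader payoff 7.
- c3: BR = C, leader payoff 8.
Maximizing over 0, 7, 8, Player 2 chooses c3. Subgame-perfect outcome: (C, c3) with payoffs (3, 8).
For the simultaneous game, intersect best replies.
Player I's best replies: c1→A; c2→B; c3→C.
Player 2's best replies: A→c3; B→c1; C→c3; D→c1.
Only (C, c3) has each player best-responding; Nash payoffs (3, 8).
Player I earns 3 sequentially versus 3 at the Nash outcome: unchanged.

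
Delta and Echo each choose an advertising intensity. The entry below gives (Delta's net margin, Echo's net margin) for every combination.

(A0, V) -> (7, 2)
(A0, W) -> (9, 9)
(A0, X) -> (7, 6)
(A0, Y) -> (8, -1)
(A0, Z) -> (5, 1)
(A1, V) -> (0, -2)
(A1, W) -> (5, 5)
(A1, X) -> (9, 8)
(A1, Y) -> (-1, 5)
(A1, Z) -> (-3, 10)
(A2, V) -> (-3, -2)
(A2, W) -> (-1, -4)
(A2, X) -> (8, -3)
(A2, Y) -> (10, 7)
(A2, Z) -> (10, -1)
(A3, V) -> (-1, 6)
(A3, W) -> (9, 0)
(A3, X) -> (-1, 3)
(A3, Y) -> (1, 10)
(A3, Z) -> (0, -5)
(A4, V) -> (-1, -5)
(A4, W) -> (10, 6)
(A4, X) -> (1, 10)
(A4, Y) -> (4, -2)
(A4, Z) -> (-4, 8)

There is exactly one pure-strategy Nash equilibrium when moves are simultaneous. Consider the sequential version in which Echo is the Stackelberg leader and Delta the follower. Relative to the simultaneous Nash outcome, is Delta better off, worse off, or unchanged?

Solve by backward induction (Echo leads).
- V: Delta compares 7, 0, -3, -1, -1 and picks A0; Echo would get 2.
- W: Delta compares 9, 5, -1, 9, 10 and picks A4; Echo would get 6.
- X: Delta compares 7, 9, 8, -1, 1 and picks A1; Echo would get 8.
- Y: Delta compares 8, -1, 10, 1, 4 and picks A2; Echo would get 7.
- Z: Delta compares 5, -3, 10, 0, -4 and picks A2; Echo would get -1.
Echo's induced payoffs are 2, 6, 8, 7, -1, so Echo commits to X. Subgame-perfect outcome: (A1, X) with payoffs (9, 8).
Now find the simultaneous Nash equilibrium.
Delta's best replies: V→A0; W→A4; X→A1; Y→A2; Z→A2.
Echo's best replies: A0→W; A1→Z; A2→Y; A3→Y; A4→X.
Only (A2, Y) has each player best-responding; Nash payoffs (10, 7).
Delta earns 9 sequentially versus 10 at the Nash outcome: worse off.

worse off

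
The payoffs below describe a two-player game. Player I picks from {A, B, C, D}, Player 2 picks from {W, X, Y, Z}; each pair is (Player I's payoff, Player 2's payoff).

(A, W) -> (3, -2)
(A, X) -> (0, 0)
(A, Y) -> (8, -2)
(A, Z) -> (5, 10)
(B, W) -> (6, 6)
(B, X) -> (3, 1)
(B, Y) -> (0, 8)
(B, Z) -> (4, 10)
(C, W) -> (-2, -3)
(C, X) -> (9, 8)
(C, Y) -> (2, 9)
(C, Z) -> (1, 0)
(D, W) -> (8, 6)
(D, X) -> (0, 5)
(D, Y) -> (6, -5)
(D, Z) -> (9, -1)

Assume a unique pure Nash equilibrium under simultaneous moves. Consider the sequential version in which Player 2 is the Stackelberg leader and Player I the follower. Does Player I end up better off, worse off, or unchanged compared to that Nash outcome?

Solve by backward induction (Player 2 leads).
- W → Player I plays D (best of 3, 6, -2, 8); Player 2 gets 6.
- X → Player I plays C (best of 0, 3, 9, 0); Player 2 gets 8.
- Y → Player I plays A (best of 8, 0, 2, 6); Player 2 gets -2.
- Z → Player I plays D (best of 5, 4, 1, 9); Player 2 gets -1.
Maximizing over 6, 8, -2, -1, Player 2 chooses X. Subgame-perfect outcome: (C, X) with payoffs (9, 8).
Now find the simultaneous Nash equilibrium.
Player I's best replies: W→D; X→C; Y→A; Z→D.
Player 2's best replies: A→Z; B→Z; C→Y; D→W.
Only (D, W) has each player best-responding; Nash payoffs (8, 6).
Player I earns 9 sequentially versus 8 at the Nash outcome: better off.

better off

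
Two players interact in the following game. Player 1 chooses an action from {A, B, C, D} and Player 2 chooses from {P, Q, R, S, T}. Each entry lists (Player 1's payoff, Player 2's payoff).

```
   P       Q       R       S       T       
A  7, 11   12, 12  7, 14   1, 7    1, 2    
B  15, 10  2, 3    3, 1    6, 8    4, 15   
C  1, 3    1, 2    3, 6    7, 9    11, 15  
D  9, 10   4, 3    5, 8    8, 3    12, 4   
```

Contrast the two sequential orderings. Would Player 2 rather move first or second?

second

If Player 1 leads: Player 2's best replies are A→R, B→T, C→T, D→P; Player 1's induced payoffs 7, 4, 11, 9; outcome (C, T), payoffs (11, 15).
If Player 2 leads: Player 1's best replies are P→B, Q→A, R→A, S→D, T→D; Player 2's induced payoffs 10, 12, 14, 3, 4; outcome (A, R), payoffs (7, 14).
Player 2 gets 14 moving first and 15 moving second, so Player 2 prefers to move second.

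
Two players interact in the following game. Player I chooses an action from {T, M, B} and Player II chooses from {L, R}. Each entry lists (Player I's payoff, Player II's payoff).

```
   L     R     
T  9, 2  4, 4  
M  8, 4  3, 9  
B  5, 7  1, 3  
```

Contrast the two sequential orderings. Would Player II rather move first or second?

If Player I leads: Player II's best replies are T→R, M→R, B→L; Player I's induced payoffs 4, 3, 5; outcome (B, L), payoffs (5, 7).
If Player II leads: Player I's best replies are L→T, R→T; Player II's induced payoffs 2, 4; outcome (T, R), payoffs (4, 4).
Player II gets 4 moving first and 7 moving second, so Player II prefers to move second.

second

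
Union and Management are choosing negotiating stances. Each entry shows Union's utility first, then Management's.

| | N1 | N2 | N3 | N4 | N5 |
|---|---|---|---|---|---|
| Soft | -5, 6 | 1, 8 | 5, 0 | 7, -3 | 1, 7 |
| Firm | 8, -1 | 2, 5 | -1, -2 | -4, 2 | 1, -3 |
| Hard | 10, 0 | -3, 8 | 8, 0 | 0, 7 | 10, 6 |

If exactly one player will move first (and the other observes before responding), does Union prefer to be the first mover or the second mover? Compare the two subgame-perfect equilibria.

second

If Union leads: Management's best replies are Soft→N2, Firm→N2, Hard→N2; Union's induced payoffs 1, 2, -3; outcome (Firm, N2), payoffs (2, 5).
If Management leads: Union's best replies are N1→Hard, N2→Firm, N3→Hard, N4→Soft, N5→Hard; Management's induced payoffs 0, 5, 0, -3, 6; outcome (Hard, N5), payoffs (10, 6).
Union gets 2 moving first and 10 moving second, so Union prefers to move second.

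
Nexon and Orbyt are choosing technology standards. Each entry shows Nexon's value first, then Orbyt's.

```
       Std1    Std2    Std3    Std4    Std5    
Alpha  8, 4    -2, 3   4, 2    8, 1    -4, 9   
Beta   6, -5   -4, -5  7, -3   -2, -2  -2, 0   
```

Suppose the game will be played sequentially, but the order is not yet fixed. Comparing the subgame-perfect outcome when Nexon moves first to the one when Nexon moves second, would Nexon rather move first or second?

second

If Nexon leads: Orbyt's best replies are Alpha→Std5, Beta→Std5; Nexon's induced payoffs -4, -2; outcome (Beta, Std5), payoffs (-2, 0).
If Orbyt leads: Nexon's best replies are Std1→Alpha, Std2→Alpha, Std3→Beta, Std4→Alpha, Std5→Beta; Orbyt's induced payoffs 4, 3, -3, 1, 0; outcome (Alpha, Std1), payoffs (8, 4).
Nexon gets -2 moving first and 8 moving second, so Nexon prefers to move second.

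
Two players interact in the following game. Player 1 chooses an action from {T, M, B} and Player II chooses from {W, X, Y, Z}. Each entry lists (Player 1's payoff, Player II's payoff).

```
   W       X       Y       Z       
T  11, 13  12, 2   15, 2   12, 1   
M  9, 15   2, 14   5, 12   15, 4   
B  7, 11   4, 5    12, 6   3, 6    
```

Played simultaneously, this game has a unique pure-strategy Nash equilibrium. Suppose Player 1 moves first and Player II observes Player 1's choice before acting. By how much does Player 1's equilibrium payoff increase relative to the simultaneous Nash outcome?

Work backward from Player II's decision.
- T → Player II plays W (best of 13, 2, 2, 1); Player 1 gets 11.
- M → Player II plays W (best of 15, 14, 12, 4); Player 1 gets 9.
- B → Player II plays W (best of 11, 5, 6, 6); Player 1 gets 7.
Maximizing over 11, 9, 7, Player 1 chooses T. Subgame-perfect outcome: (T, W) with payoffs (11, 13).
Under simultaneous play:
Player 1's best replies: W→T; X→T; Y→T; Z→M.
Player II's best replies: T→W; M→W; B→W.
Only (T, W) has each player best-responding; Nash payoffs (11, 13).
Player 1's commitment gain: 11 − 11 = 0.

0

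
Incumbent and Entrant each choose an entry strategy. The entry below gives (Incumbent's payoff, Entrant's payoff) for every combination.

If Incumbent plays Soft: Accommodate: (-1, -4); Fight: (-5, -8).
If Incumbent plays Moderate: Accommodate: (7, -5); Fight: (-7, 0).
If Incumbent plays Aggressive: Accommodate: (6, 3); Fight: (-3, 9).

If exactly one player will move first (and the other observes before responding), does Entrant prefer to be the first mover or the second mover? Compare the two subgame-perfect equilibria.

first

If Incumbent leads: Entrant's best replies are Soft→Accommodate, Moderate→Fight, Aggressive→Fight; Incumbent's induced payoffs -1, -7, -3; outcome (Soft, Accommodate), payoffs (-1, -4).
If Entrant leads: Incumbent's best replies are Accommodate→Moderate, Fight→Aggressive; Entrant's induced payoffs -5, 9; outcome (Aggressive, Fight), payoffs (-3, 9).
Entrant gets 9 moving first and -4 moving second, so Entrant prefers to move first.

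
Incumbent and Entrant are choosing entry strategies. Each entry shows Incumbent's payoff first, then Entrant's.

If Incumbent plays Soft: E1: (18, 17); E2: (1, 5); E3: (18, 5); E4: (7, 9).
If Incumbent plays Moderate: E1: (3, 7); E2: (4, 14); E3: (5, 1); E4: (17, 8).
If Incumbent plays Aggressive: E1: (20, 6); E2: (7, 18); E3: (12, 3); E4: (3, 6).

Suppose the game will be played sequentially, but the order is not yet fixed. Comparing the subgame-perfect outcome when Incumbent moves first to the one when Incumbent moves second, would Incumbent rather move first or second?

first

If Incumbent leads: Entrant's best replies are Soft→E1, Moderate→E2, Aggressive→E2; Incumbent's induced payoffs 18, 4, 7; outcome (Soft, E1), payoffs (18, 17).
If Entrant leads: Incumbent's best replies are E1→Aggressive, E2→Aggressive, E3→Soft, E4→Moderate; Entrant's induced payoffs 6, 18, 5, 8; outcome (Aggressive, E2), payoffs (7, 18).
Incumbent gets 18 moving first and 7 moving second, so Incumbent prefers to move first.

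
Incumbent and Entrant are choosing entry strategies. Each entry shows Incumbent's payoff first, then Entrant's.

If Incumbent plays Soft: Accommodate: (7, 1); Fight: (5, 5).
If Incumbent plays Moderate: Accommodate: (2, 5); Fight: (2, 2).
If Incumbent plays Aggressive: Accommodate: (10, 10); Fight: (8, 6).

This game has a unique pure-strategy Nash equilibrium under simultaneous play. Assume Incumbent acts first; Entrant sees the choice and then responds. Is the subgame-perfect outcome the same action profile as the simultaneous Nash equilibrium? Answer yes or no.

Work backward from Entrant's decision.
- Soft: Entrant compares 1, 5 and picks Fight; Incumbent would get 5.
- Moderate: Entrant compares 5, 2 and picks Accommodate; Incumbent would get 2.
- Aggressive: Entrant compares 10, 6 and picks Accommodate; Incumbent would get 10.
Maximizing over 5, 2, 10, Incumbent chooses Aggressive. Subgame-perfect outcome: (Aggressive, Accommodate) with payoffs (10, 10).
Now find the simultaneous Nash equilibrium.
Incumbent's best replies: Accommodate→Aggressive; Fight→Aggressive.
Entrant's best replies: Soft→Fight; Moderate→Accommodate; Aggressive→Accommodate.
The unique mutual best reply is (Aggressive, Accommodate), giving (10, 10).
Sequential outcome (Aggressive, Accommodate) coincides with the Nash profile (Aggressive, Accommodate).

yes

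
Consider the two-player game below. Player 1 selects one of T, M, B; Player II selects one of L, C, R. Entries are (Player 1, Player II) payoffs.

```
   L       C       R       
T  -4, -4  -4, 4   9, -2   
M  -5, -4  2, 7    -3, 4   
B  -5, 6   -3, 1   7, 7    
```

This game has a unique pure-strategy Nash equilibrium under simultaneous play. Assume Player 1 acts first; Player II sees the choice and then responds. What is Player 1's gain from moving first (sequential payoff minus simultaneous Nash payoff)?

5

Work backward from Player II's decision.
- T: Player II compares -4, 4, -2 and picks C; Player 1 would get -4.
- M: Player II compares -4, 7, 4 and picks C; Player 1 would get 2.
- B: Player II compares 6, 1, 7 and picks R; Player 1 would get 7.
Maximizing over -4, 2, 7, Player 1 chooses B. Subgame-perfect outcome: (B, R) with payoffs (7, 7).
For the simultaneous game, intersect best replies.
Player 1's best replies: L→T; C→M; R→T.
Player II's best replies: T→C; M→C; B→R.
The unique mutual best reply is (M, C), giving (2, 7).
Player 1's commitment gain: 7 − 2 = 5.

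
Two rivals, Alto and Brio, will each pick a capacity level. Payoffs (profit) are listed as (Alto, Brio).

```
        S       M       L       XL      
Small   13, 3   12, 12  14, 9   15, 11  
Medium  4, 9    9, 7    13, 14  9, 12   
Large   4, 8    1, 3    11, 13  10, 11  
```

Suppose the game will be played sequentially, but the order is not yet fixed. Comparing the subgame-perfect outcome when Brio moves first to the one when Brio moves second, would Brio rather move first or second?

second

If Alto leads: Brio's best replies are Small→M, Medium→L, Large→L; Alto's induced payoffs 12, 13, 11; outcome (Medium, L), payoffs (13, 14).
If Brio leads: Alto's best replies are S→Small, M→Small, L→Small, XL→Small; Brio's induced payoffs 3, 12, 9, 11; outcome (Small, M), payoffs (12, 12).
Brio gets 12 moving first and 14 moving second, so Brio prefers to move second.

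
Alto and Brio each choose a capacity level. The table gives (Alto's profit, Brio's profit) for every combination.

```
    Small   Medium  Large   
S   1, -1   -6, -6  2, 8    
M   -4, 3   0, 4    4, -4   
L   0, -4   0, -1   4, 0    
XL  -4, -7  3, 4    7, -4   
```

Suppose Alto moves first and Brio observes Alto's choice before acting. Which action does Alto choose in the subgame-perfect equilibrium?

Backward induction with Alto moving first.
- S: BR = Large, leader payoff 2.
- M: BR = Medium, leader payoff 0.
- L: BR = Large, leader payoff 4.
- XL: BR = Medium, leader payoff 3.
Alto's induced payoffs are 2, 0, 4, 3, so Alto commits to L. Subgame-perfect outcome: (L, Large) with payoffs (4, 0).

L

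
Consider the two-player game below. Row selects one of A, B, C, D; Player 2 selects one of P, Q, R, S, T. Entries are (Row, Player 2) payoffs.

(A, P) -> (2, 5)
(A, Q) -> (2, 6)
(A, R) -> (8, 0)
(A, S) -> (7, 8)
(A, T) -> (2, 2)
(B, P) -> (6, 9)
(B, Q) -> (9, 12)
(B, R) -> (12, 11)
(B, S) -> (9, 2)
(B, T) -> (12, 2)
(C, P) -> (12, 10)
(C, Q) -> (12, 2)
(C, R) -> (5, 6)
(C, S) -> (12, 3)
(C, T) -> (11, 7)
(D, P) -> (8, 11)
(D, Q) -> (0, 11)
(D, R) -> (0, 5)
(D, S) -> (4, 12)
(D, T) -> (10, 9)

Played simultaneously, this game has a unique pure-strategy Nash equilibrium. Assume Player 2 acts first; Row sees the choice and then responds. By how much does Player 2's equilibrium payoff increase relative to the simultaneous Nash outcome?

1

Row best-responds to each possible Player 2 move:
- P: BR = C, leader payoff 10.
- Q: BR = C, leader payoff 2.
- R: BR = B, leader payoff 11.
- S: BR = C, leader payoff 3.
- T: BR = B, leader payoff 2.
Player 2's induced payoffs are 10, 2, 11, 3, 2, so Player 2 commits to R. Subgame-perfect outcome: (B, R) with payoffs (12, 11).
Under simultaneous play:
Row's best replies: P→C; Q→C; R→B; S→C; T→B.
Player 2's best replies: A→S; B→Q; C→P; D→S.
The unique mutual best reply is (C, P), giving (12, 10).
Player 2's commitment gain: 11 − 10 = 1.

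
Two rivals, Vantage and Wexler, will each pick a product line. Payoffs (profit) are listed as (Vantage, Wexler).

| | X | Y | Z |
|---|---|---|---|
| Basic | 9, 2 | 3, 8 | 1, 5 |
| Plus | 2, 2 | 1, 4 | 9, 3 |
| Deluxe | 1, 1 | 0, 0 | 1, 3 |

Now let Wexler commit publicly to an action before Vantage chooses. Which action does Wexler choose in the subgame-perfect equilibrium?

Work backward from Vantage's decision.
- X → Vantage plays Basic (best of 9, 2, 1); Wexler gets 2.
- Y → Vantage plays Basic (best of 3, 1, 0); Wexler gets 8.
- Z → Vantage plays Plus (best of 1, 9, 1); Wexler gets 3.
Among 2, 8, 3, the best is 8 at Y. Subgame-perfect outcome: (Basic, Y) with payoffs (3, 8).

Y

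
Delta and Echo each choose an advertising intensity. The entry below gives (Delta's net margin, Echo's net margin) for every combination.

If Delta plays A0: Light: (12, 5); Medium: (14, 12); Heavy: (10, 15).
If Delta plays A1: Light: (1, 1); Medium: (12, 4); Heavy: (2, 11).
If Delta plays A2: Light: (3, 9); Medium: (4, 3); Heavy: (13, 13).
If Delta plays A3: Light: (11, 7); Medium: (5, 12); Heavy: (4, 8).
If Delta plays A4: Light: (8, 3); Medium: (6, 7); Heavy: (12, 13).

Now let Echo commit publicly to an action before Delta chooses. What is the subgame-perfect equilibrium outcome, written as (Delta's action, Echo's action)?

(A2, Heavy)

Backward induction with Echo moving first.
- Light: BR = A0, leader payoff 5.
- Medium: BR = A0, leader payoff 12.
- Heavy: BR = A2, leader payoff 13.
Among 5, 12, 13, the best is 13 at Heavy. Subgame-perfect outcome: (A2, Heavy) with payoffs (13, 13).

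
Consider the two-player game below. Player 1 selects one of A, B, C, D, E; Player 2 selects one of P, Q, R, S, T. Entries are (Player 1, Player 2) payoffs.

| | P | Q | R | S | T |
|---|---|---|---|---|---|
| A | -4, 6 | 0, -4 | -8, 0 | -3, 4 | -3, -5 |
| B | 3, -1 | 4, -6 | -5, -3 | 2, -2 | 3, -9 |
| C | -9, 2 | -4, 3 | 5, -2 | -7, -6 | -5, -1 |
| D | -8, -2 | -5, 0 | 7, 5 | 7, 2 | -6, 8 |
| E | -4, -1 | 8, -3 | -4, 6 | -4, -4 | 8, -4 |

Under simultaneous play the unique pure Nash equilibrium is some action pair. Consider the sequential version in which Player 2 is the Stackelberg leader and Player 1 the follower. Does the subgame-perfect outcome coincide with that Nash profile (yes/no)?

no

Solve by backward induction (Player 2 leads).
- P: BR = B, leader payoff -1.
- Q: BR = E, leader payoff -3.
- R: BR = D, leader payoff 5.
- S: BR = D, leader payoff 2.
- T: BR = E, leader payoff -4.
Player 2's induced payoffs are -1, -3, 5, 2, -4, so Player 2 commits to R. Subgame-perfect outcome: (D, R) with payoffs (7, 5).
Now find the simultaneous Nash equilibrium.
Player 1's best replies: P→B; Q→E; R→D; S→D; T→E.
Player 2's best replies: A→P; B→P; C→Q; D→T; E→R.
The unique mutual best reply is (B, P), giving (3, -1).
Sequential outcome (D, R) differs from the Nash profile (B, P).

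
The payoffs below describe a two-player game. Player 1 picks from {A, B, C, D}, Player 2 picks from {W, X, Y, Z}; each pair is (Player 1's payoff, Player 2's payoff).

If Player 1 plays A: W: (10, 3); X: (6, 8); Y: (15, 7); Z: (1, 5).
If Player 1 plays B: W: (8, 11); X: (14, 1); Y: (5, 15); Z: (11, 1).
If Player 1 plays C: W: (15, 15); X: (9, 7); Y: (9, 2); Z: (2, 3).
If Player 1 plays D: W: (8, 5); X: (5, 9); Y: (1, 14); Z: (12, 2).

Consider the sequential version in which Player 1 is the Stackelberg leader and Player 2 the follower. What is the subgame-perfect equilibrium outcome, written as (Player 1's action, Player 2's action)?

Player 2 best-responds to each possible Player 1 move:
- A: BR = X, leader payoff 6.
- B: BR = Y, leader payoff 5.
- C: BR = W, leader payoff 15.
- D: BR = Y, leader payoff 1.
Among 6, 5, 15, 1, the best is 15 at C. Subgame-perfect outcome: (C, W) with payoffs (15, 15).

(C, W)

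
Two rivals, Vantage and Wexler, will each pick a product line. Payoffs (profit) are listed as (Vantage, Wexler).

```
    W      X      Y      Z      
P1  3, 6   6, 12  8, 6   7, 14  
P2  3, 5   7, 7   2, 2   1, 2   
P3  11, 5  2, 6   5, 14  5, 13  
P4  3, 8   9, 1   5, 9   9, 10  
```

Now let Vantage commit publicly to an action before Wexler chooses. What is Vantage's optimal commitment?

Work backward from Wexler's decision.
- P1: Wexler compares 6, 12, 6, 14 and picks Z; Vantage would get 7.
- P2: Wexler compares 5, 7, 2, 2 and picks X; Vantage would get 7.
- P3: Wexler compares 5, 6, 14, 13 and picks Y; Vantage would get 5.
- P4: Wexler compares 8, 1, 9, 10 and picks Z; Vantage would get 9.
Vantage's induced payoffs are 7, 7, 5, 9, so Vantage commits to P4. Subgame-perfect outcome: (P4, Z) with payoffs (9, 10).

P4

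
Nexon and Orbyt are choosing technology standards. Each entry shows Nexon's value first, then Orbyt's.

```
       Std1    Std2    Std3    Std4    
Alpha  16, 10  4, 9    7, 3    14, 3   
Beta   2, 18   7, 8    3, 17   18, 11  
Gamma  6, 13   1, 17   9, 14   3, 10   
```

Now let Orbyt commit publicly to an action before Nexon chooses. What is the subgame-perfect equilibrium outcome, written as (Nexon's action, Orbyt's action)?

Solve by backward induction (Orbyt leads).
- Std1 → Nexon plays Alpha (best of 16, 2, 6); Orbyt gets 10.
- Std2 → Nexon plays Beta (best of 4, 7, 1); Orbyt gets 8.
- Std3 → Nexon plays Gamma (best of 7, 3, 9); Orbyt gets 14.
- Std4 → Nexon plays Beta (best of 14, 18, 3); Orbyt gets 11.
Maximizing over 10, 8, 14, 11, Orbyt chooses Std3. Subgame-perfect outcome: (Gamma, Std3) with payoffs (9, 14).

(Gamma, Std3)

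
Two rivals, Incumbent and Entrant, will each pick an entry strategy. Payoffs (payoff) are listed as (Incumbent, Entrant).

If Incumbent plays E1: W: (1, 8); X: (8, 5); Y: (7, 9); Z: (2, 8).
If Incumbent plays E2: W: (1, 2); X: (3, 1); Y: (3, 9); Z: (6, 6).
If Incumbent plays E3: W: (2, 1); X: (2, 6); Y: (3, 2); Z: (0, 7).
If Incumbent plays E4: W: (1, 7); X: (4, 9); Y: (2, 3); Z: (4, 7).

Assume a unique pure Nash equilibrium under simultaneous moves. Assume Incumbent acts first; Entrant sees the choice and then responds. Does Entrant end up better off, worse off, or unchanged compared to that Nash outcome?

unchanged

Work backward from Entrant's decision.
- E1 → Entrant plays Y (best of 8, 5, 9, 8); Incumbent gets 7.
- E2 → Entrant plays Y (best of 2, 1, 9, 6); Incumbent gets 3.
- E3 → Entrant plays Z (best of 1, 6, 2, 7); Incumbent gets 0.
- E4 → Entrant plays X (best of 7, 9, 3, 7); Incumbent gets 4.
Incumbent's induced payoffs are 7, 3, 0, 4, so Incumbent commits to E1. Subgame-perfect outcome: (E1, Y) with payoffs (7, 9).
Now find the simultaneous Nash equilibrium.
Incumbent's best replies: W→E3; X→E1; Y→E1; Z→E2.
Entrant's best replies: E1→Y; E2→Y; E3→Z; E4→X.
The unique mutual best reply is (E1, Y), giving (7, 9).
Entrant earns 9 sequentially versus 9 at the Nash outcome: unchanged.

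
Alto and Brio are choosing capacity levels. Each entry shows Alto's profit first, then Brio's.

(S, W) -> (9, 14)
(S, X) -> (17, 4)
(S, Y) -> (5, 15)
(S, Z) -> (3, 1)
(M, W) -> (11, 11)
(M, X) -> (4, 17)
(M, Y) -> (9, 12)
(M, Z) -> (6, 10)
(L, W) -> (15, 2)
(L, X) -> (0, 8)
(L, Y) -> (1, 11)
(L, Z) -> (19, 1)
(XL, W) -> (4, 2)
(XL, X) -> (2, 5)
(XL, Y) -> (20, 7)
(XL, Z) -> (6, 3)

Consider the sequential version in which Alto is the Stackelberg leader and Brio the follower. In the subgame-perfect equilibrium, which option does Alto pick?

Backward induction with Alto moving first.
- S: Brio compares 14, 4, 15, 1 and picks Y; Alto would get 5.
- M: Brio compares 11, 17, 12, 10 and picks X; Alto would get 4.
- L: Brio compares 2, 8, 11, 1 and picks Y; Alto would get 1.
- XL: Brio compares 2, 5, 7, 3 and picks Y; Alto would get 20.
Among 5, 4, 1, 20, the best is 20 at XL. Subgame-perfect outcome: (XL, Y) with payoffs (20, 7).

XL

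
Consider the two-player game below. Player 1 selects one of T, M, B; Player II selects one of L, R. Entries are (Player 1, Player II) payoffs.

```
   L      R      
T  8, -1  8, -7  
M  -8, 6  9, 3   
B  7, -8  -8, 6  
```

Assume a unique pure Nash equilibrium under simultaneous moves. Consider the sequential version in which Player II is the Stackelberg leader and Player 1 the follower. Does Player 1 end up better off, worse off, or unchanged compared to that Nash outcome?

Player 1 best-responds to each possible Player II move:
- L: Player 1 compares 8, -8, 7 and picks T; Player II would get -1.
- R: Player 1 compares 8, 9, -8 and picks M; Player II would get 3.
Player II's induced payoffs are -1, 3, so Player II commits to R. Subgame-perfect outcome: (M, R) with payoffs (9, 3).
Under simultaneous play:
Player 1's best replies: L→T; R→M.
Player II's best replies: T→L; M→L; B→R.
The unique mutual best reply is (T, L), giving (8, -1).
Player 1 earns 9 sequentially versus 8 at the Nash outcome: better off.

better off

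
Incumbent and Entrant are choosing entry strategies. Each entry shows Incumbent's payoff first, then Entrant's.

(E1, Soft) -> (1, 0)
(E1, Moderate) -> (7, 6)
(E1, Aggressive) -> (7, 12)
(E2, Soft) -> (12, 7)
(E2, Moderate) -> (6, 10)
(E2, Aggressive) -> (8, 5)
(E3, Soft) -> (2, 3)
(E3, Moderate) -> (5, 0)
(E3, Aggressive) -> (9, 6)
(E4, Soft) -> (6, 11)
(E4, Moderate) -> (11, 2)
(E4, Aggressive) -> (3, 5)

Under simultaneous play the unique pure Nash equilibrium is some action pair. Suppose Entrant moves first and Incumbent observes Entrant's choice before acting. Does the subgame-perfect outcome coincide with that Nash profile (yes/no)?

no

Work backward from Incumbent's decision.
- Soft: Incumbent compares 1, 12, 2, 6 and picks E2; Entrant would get 7.
- Moderate: Incumbent compares 7, 6, 5, 11 and picks E4; Entrant would get 2.
- Aggressive: Incumbent compares 7, 8, 9, 3 and picks E3; Entrant would get 6.
Among 7, 2, 6, the best is 7 at Soft. Subgame-perfect outcome: (E2, Soft) with payoffs (12, 7).
Now find the simultaneous Nash equilibrium.
Incumbent's best replies: Soft→E2; Moderate→E4; Aggressive→E3.
Entrant's best replies: E1→Aggressive; E2→Moderate; E3→Aggressive; E4→Soft.
Only (E3, Aggressive) has each player best-responding; Nash payoffs (9, 6).
Sequential outcome (E2, Soft) differs from the Nash profile (E3, Aggressive).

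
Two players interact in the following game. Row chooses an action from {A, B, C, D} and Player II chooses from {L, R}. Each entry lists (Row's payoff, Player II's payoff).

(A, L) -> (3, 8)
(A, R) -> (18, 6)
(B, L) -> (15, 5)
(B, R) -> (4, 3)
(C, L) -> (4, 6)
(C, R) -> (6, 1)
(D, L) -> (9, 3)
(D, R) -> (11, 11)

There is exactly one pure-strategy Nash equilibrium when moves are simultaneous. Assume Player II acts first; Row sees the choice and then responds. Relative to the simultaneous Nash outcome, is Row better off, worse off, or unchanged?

Backward induction with Player II moving first.
- L → Row plays B (best of 3, 15, 4, 9); Player II gets 5.
- R → Row plays A (best of 18, 4, 6, 11); Player II gets 6.
Maximizing over 5, 6, Player II chooses R. Subgame-perfect outcome: (A, R) with payoffs (18, 6).
For the simultaneous game, intersect best replies.
Row's best replies: L→B; R→A.
Player II's best replies: A→L; B→L; C→L; D→R.
Only (B, L) has each player best-responding; Nash payoffs (15, 5).
Row earns 18 sequentially versus 15 at the Nash outcome: better off.

better off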